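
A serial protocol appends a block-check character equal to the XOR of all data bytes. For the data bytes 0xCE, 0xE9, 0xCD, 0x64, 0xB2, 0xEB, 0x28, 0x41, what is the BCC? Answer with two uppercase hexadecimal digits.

XOR the bytes together:
  start with 0xCE
  0xCE ⊕ 0xE9 = 0x27
  0x27 ⊕ 0xCD = 0xEA
  0xEA ⊕ 0x64 = 0x8E
  0x8E ⊕ 0xB2 = 0x3C
  0x3C ⊕ 0xEB = 0xD7
  0xD7 ⊕ 0x28 = 0xFF
  0xFF ⊕ 0x41 = 0xBE

BE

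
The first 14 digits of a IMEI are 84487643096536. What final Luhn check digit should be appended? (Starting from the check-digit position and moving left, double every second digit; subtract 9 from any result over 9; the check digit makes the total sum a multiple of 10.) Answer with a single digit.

1

Partial digits right→left: 6 3 5 6 9 0 3 4 6 7 8 4 4 8
Double every second digit counting from the check-digit position (so the 1st, 3rd, 5th, ... of the partial from the right).
  doubled (with −9 where >9): 3 1 9 6 3 7 8 → sum 37
  kept as-is: 3 6 0 4 7 4 8 → sum 32
Total = 37 + 32 = 69.
Check digit = (10 − (69 mod 10)) mod 10 = 1.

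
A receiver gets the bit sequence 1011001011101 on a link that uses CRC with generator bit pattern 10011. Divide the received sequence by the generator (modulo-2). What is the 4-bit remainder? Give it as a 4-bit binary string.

0000

Modulo-2 division of 1011001011101 by 10011:
  pos 0: 10110 XOR 10011 = 00101
  pos 2: 10101 XOR 10011 = 00110
  pos 4: 11001 XOR 10011 = 01010
  pos 5: 10101 XOR 10011 = 00110
  pos 7: 11010 XOR 10011 = 01001
  pos 8: 10011 XOR 10011 = 00000
Remainder = 0000 (zero — the frame passes the CRC check).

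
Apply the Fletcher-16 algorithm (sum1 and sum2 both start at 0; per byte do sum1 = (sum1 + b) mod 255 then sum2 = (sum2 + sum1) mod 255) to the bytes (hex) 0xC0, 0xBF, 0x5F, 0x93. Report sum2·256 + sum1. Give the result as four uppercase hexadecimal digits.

Running sums (mod 255):
  after byte 0 (0xC0): sum1=192, sum2=192
  after byte 1 (0xBF): sum1=128, sum2=65
  after byte 2 (0x5F): sum1=223, sum2=33
  after byte 3 (0x93): sum1=115, sum2=148
Checksum = sum2·256 + sum1 = 148·256 + 115 = 38003 = 0x9473.

9473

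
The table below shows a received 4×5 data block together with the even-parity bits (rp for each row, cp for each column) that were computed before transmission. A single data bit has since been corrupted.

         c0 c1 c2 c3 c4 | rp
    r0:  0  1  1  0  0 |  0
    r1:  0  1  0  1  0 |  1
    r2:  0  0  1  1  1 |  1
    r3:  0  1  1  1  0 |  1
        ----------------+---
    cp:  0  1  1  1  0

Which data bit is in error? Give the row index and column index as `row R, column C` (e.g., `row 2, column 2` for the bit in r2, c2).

Recompute each row's even parity and compare to rp:
  r0: data parity 0, sent rp 0 → ok
  r1: data parity 0, sent rp 1 → mismatch
  r2: data parity 1, sent rp 1 → ok
  r3: data parity 1, sent rp 1 → ok
Recompute each column's even parity and compare to cp:
  c0: data parity 0, sent cp 0 → ok
  c1: data parity 1, sent cp 1 → ok
  c2: data parity 1, sent cp 1 → ok
  c3: data parity 1, sent cp 1 → ok
  c4: data parity 1, sent cp 0 → mismatch
Exactly one row (r1) and one column (c4) fail → the flipped bit is at their intersection.

row 1, column 4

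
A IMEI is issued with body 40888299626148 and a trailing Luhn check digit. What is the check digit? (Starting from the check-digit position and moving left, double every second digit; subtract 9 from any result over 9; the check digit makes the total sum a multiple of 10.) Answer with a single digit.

Partial digits right→left: 8 4 1 6 2 6 9 9 2 8 8 8 0 4
Double every second digit counting from the check-digit position (so the 1st, 3rd, 5th, ... of the partial from the right).
  doubled (with −9 where >9): 7 2 4 9 4 7 0 → sum 33
  kept as-is: 4 6 6 9 8 8 4 → sum 45
Total = 33 + 45 = 78.
Check digit = (10 − (78 mod 10)) mod 10 = 2.

2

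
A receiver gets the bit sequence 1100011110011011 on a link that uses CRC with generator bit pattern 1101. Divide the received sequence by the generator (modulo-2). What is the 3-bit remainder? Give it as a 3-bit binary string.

000

Modulo-2 division of 1100011110011011 by 1101:
  pos 0: 1100 XOR 1101 = 0001
  pos 3: 1011 XOR 1101 = 0110
  pos 4: 1101 XOR 1101 = 0000
  pos 8: 1001 XOR 1101 = 0100
  pos 9: 1001 XOR 1101 = 0100
  pos 10: 1000 XOR 1101 = 0101
  pos 11: 1011 XOR 1101 = 0110
  pos 12: 1101 XOR 1101 = 0000
Remainder = 000 (zero — the frame passes the CRC check).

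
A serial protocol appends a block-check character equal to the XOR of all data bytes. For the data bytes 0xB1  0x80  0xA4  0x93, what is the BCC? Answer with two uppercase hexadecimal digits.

XOR the bytes together:
  start with 0xB1
  0xB1 ⊕ 0x80 = 0x31
  0x31 ⊕ 0xA4 = 0x95
  0x95 ⊕ 0x93 = 0x06

06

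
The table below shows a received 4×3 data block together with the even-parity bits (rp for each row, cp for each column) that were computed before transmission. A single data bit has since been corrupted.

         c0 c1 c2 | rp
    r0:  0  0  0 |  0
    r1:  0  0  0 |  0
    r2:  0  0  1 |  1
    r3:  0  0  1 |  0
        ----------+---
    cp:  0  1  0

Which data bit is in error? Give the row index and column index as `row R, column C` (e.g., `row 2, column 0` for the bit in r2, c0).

Recompute each row's even parity and compare to rp:
  r0: data parity 0, sent rp 0 → ok
  r1: data parity 0, sent rp 0 → ok
  r2: data parity 1, sent rp 1 → ok
  r3: data parity 1, sent rp 0 → mismatch
Recompute each column's even parity and compare to cp:
  c0: data parity 0, sent cp 0 → ok
  c1: data parity 0, sent cp 1 → mismatch
  c2: data parity 0, sent cp 0 → ok
Exactly one row (r3) and one column (c1) fail → the flipped bit is at their intersection.

row 3, column 1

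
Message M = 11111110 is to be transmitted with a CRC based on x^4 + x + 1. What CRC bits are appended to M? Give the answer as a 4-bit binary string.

0111

Append 4 zeros: 111111100000. Divide by 10011 (XOR where the leading bit is 1):
  pos 0: 11111 XOR 10011 = 01100
  pos 1: 11001 XOR 10011 = 01010
  pos 2: 10101 XOR 10011 = 00110
  pos 4: 11000 XOR 10011 = 01011
  pos 5: 10110 XOR 10011 = 00101
  pos 7: 10100 XOR 10011 = 00111
Remainder (last 4 bits) = 0111. This is the CRC / FCS.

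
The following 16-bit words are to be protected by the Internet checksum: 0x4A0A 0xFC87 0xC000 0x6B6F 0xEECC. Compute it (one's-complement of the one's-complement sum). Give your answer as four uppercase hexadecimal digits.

One's-complement addition (fold any carry out of bit 15 back into bit 0):
  0x4A0A + 0xFC87 = 0x14691 → wrap carry → 0x4692
  0x4692 + 0xC000 = 0x10692 → wrap carry → 0x0693
  0x0693 + 0x6B6F = 0x07202
  0x7202 + 0xEECC = 0x160CE → wrap carry → 0x60CF
One's-complement sum = 0x60CF.
Checksum = ~0x60CF & 0xFFFF = 0x9F30.

9F30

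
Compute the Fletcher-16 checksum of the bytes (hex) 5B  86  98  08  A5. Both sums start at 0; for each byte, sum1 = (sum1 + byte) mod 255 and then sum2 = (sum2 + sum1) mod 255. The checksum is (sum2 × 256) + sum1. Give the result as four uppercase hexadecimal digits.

Running sums (mod 255):
  after byte 0 (5B): sum1=91, sum2=91
  after byte 1 (86): sum1=225, sum2=61
  after byte 2 (98): sum1=122, sum2=183
  after byte 3 (08): sum1=130, sum2=58
  after byte 4 (A5): sum1=40, sum2=98
Checksum = sum2·256 + sum1 = 98·256 + 40 = 25128 = 0x6228.

6228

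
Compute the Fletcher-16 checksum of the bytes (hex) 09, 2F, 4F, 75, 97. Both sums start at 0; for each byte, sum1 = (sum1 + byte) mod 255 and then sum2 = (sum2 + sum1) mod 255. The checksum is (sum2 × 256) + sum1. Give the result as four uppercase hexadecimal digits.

Running sums (mod 255):
  after byte 0 (09): sum1=9, sum2=9
  after byte 1 (2F): sum1=56, sum2=65
  after byte 2 (4F): sum1=135, sum2=200
  after byte 3 (75): sum1=252, sum2=197
  after byte 4 (97): sum1=148, sum2=90
Checksum = sum2·256 + sum1 = 90·256 + 148 = 23188 = 0x5A94.

5A94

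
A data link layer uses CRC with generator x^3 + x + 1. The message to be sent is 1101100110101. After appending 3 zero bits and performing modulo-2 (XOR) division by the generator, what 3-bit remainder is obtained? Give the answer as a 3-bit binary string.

101

Append 3 zeros: 1101100110101000. Divide by 1011 (XOR where the leading bit is 1):
  pos 0: 1101 XOR 1011 = 0110
  pos 1: 1101 XOR 1011 = 0110
  pos 2: 1100 XOR 1011 = 0111
  pos 3: 1110 XOR 1011 = 0101
  pos 4: 1011 XOR 1011 = 0000
  pos 8: 1010 XOR 1011 = 0001
  pos 11: 1100 XOR 1011 = 0111
  pos 12: 1110 XOR 1011 = 0101
Remainder (last 3 bits) = 101. This is the CRC / FCS.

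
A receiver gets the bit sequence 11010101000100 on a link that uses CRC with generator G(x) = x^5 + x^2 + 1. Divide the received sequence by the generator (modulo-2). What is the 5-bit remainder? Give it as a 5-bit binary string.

00000

Modulo-2 division of 11010101000100 by 100101:
  pos 0: 110101 XOR 100101 = 010000
  pos 1: 100000 XOR 100101 = 000101
  pos 4: 101100 XOR 100101 = 001001
  pos 6: 100101 XOR 100101 = 000000
Remainder = 00000 (zero — the frame passes the CRC check).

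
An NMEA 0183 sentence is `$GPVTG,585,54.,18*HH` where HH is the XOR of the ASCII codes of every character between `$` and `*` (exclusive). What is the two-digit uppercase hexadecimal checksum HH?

60

XOR the ASCII codes of the payload characters:
  'G' = 0x47 → acc = 0x47
  'P' = 0x50 → acc = 0x17
  'V' = 0x56 → acc = 0x41
  'T' = 0x54 → acc = 0x15
  'G' = 0x47 → acc = 0x52
  ',' = 0x2C → acc = 0x7E
  '5' = 0x35 → acc = 0x4B
  '8' = 0x38 → acc = 0x73
  '5' = 0x35 → acc = 0x46
  ',' = 0x2C → acc = 0x6A
  '5' = 0x35 → acc = 0x5F
  '4' = 0x34 → acc = 0x6B
  '.' = 0x2E → acc = 0x45
  ',' = 0x2C → acc = 0x69
  '1' = 0x31 → acc = 0x58
  '8' = 0x38 → acc = 0x60
Checksum = 0x60.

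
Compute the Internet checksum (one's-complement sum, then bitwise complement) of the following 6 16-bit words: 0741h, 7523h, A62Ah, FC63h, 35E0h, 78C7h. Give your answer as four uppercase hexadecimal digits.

One's-complement addition (fold any carry out of bit 15 back into bit 0):
  0x0741 + 0x7523 = 0x07C64
  0x7C64 + 0xA62A = 0x1228E → wrap carry → 0x228F
  0x228F + 0xFC63 = 0x11EF2 → wrap carry → 0x1EF3
  0x1EF3 + 0x35E0 = 0x054D3
  0x54D3 + 0x78C7 = 0x0CD9A
One's-complement sum = 0xCD9A.
Checksum = ~0xCD9A & 0xFFFF = 0x3265.

3265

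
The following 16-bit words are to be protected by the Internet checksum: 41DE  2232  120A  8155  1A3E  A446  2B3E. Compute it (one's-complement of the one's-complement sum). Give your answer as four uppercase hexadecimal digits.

One's-complement addition (fold any carry out of bit 15 back into bit 0):
  0x41DE + 0x2232 = 0x06410
  0x6410 + 0x120A = 0x0761A
  0x761A + 0x8155 = 0x0F76F
  0xF76F + 0x1A3E = 0x111AD → wrap carry → 0x11AE
  0x11AE + 0xA446 = 0x0B5F4
  0xB5F4 + 0x2B3E = 0x0E132
One's-complement sum = 0xE132.
Checksum = ~0xE132 & 0xFFFF = 0x1ECD.

1ECD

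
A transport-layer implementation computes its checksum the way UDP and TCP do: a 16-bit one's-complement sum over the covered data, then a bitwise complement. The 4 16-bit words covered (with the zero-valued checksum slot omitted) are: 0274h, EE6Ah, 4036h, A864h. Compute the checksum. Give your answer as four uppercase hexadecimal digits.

One's-complement addition (fold any carry out of bit 15 back into bit 0):
  0x0274 + 0xEE6A = 0x0F0DE
  0xF0DE + 0x4036 = 0x13114 → wrap carry → 0x3115
  0x3115 + 0xA864 = 0x0D979
One's-complement sum = 0xD979.
Checksum = ~0xD979 & 0xFFFF = 0x2686.

2686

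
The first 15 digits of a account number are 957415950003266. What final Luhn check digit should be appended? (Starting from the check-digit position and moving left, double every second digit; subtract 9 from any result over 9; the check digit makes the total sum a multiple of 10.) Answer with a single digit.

Partial digits right→left: 6 6 2 3 0 0 0 5 9 5 1 4 7 5 9
Double every second digit counting from the check-digit position (so the 1st, 3rd, 5th, ... of the partial from the right).
  doubled (with −9 where >9): 3 4 0 0 9 2 5 9 → sum 32
  kept as-is: 6 3 0 5 5 4 5 → sum 28
Total = 32 + 28 = 60.
Check digit = (10 − (60 mod 10)) mod 10 = 0.

0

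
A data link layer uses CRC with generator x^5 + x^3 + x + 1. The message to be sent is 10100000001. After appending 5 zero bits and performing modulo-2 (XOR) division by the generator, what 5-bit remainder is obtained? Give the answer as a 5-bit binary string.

10101

Append 5 zeros: 1010000000100000. Divide by 101011 (XOR where the leading bit is 1):
  pos 0: 101000 XOR 101011 = 000011
  pos 4: 110000 XOR 101011 = 011011
  pos 5: 110111 XOR 101011 = 011100
  pos 6: 111000 XOR 101011 = 010011
  pos 7: 100110 XOR 101011 = 001101
  pos 9: 110100 XOR 101011 = 011111
  pos 10: 111110 XOR 101011 = 010101
Remainder (last 5 bits) = 10101. This is the CRC / FCS.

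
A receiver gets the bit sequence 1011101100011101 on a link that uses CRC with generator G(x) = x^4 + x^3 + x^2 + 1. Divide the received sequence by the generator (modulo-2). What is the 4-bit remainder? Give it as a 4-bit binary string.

0000

Modulo-2 division of 1011101100011101 by 11101:
  pos 0: 10111 XOR 11101 = 01010
  pos 1: 10100 XOR 11101 = 01001
  pos 2: 10011 XOR 11101 = 01110
  pos 3: 11101 XOR 11101 = 00000
  pos 11: 11101 XOR 11101 = 00000
Remainder = 0000 (zero — the frame passes the CRC check).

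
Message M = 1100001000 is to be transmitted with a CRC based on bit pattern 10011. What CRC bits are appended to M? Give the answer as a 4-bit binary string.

Append 4 zeros: 11000010000000. Divide by 10011 (XOR where the leading bit is 1):
  pos 0: 11000 XOR 10011 = 01011
  pos 1: 10110 XOR 10011 = 00101
  pos 3: 10110 XOR 10011 = 00101
  pos 5: 10100 XOR 10011 = 00111
  pos 7: 11100 XOR 10011 = 01111
  pos 8: 11110 XOR 10011 = 01101
  pos 9: 11010 XOR 10011 = 01001
Remainder (last 4 bits) = 1001. This is the CRC / FCS.

1001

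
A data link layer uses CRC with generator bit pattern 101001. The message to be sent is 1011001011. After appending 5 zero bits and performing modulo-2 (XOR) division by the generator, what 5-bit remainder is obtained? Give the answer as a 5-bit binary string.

10011

Append 5 zeros: 101100101100000. Divide by 101001 (XOR where the leading bit is 1):
  pos 0: 101100 XOR 101001 = 000101
  pos 3: 101101 XOR 101001 = 000100
  pos 6: 100100 XOR 101001 = 001101
  pos 8: 110100 XOR 101001 = 011101
  pos 9: 111010 XOR 101001 = 010011
Remainder (last 5 bits) = 10011. This is the CRC / FCS.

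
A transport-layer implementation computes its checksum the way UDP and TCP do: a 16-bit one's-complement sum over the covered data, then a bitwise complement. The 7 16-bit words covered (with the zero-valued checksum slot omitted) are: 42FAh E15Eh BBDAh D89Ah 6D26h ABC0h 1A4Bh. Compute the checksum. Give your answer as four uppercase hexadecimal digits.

One's-complement addition (fold any carry out of bit 15 back into bit 0):
  0x42FA + 0xE15E = 0x12458 → wrap carry → 0x2459
  0x2459 + 0xBBDA = 0x0E033
  0xE033 + 0xD89A = 0x1B8CD → wrap carry → 0xB8CE
  0xB8CE + 0x6D26 = 0x125F4 → wrap carry → 0x25F5
  0x25F5 + 0xABC0 = 0x0D1B5
  0xD1B5 + 0x1A4B = 0x0EC00
One's-complement sum = 0xEC00.
Checksum = ~0xEC00 & 0xFFFF = 0x13FF.

13FF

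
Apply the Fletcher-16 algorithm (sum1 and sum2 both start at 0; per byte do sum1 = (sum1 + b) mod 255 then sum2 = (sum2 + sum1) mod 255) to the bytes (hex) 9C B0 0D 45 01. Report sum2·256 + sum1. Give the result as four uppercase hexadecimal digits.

84A0

Running sums (mod 255):
  after byte 0 (9C): sum1=156, sum2=156
  after byte 1 (B0): sum1=77, sum2=233
  after byte 2 (0D): sum1=90, sum2=68
  after byte 3 (45): sum1=159, sum2=227
  after byte 4 (01): sum1=160, sum2=132
Checksum = sum2·256 + sum1 = 132·256 + 160 = 33952 = 0x84A0.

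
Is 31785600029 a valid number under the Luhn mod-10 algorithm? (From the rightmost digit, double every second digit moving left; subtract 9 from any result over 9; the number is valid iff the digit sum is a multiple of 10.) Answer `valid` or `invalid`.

valid

From the right, keep odd positions and double even positions (subtract 9 from any doubled value over 9):
  doubled (positions 2,4,...): 4 0 3 7 2 → sum 16
  kept (positions 1,3,...): 9 0 0 5 7 3 → sum 24
Total = 40.
40 mod 10 = 0, so the number is valid.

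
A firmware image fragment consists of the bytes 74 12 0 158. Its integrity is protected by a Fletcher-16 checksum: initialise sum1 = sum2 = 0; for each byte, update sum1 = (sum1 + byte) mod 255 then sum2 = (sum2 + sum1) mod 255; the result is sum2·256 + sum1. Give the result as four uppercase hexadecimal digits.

Running sums (mod 255):
  after byte 0 (74): sum1=74, sum2=74
  after byte 1 (12): sum1=86, sum2=160
  after byte 2 (0): sum1=86, sum2=246
  after byte 3 (158): sum1=244, sum2=235
Checksum = sum2·256 + sum1 = 235·256 + 244 = 60404 = 0xEBF4.

EBF4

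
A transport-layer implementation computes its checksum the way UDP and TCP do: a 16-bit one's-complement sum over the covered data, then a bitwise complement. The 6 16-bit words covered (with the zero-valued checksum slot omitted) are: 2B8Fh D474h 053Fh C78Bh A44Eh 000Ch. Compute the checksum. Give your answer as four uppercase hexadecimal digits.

One's-complement addition (fold any carry out of bit 15 back into bit 0):
  0x2B8F + 0xD474 = 0x10003 → wrap carry → 0x0004
  0x0004 + 0x053F = 0x00543
  0x0543 + 0xC78B = 0x0CCCE
  0xCCCE + 0xA44E = 0x1711C → wrap carry → 0x711D
  0x711D + 0x000C = 0x07129
One's-complement sum = 0x7129.
Checksum = ~0x7129 & 0xFFFF = 0x8ED6.

8ED6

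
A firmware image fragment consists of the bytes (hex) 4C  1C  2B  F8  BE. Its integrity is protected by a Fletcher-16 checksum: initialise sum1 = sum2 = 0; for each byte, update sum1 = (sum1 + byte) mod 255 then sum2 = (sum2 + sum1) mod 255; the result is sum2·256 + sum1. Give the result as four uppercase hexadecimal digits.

Running sums (mod 255):
  after byte 0 (4C): sum1=76, sum2=76
  after byte 1 (1C): sum1=104, sum2=180
  after byte 2 (2B): sum1=147, sum2=72
  after byte 3 (F8): sum1=140, sum2=212
  after byte 4 (BE): sum1=75, sum2=32
Checksum = sum2·256 + sum1 = 32·256 + 75 = 8267 = 0x204B.

204B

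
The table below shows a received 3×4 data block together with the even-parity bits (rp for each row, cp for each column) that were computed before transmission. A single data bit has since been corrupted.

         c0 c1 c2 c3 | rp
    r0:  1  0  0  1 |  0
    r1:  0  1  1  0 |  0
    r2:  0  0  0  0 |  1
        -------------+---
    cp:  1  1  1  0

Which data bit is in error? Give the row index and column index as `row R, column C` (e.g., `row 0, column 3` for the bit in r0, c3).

row 2, column 3

Recompute each row's even parity and compare to rp:
  r0: data parity 0, sent rp 0 → ok
  r1: data parity 0, sent rp 0 → ok
  r2: data parity 0, sent rp 1 → mismatch
Recompute each column's even parity and compare to cp:
  c0: data parity 1, sent cp 1 → ok
  c1: data parity 1, sent cp 1 → ok
  c2: data parity 1, sent cp 1 → ok
  c3: data parity 1, sent cp 0 → mismatch
Exactly one row (r2) and one column (c3) fail → the flipped bit is at their intersection.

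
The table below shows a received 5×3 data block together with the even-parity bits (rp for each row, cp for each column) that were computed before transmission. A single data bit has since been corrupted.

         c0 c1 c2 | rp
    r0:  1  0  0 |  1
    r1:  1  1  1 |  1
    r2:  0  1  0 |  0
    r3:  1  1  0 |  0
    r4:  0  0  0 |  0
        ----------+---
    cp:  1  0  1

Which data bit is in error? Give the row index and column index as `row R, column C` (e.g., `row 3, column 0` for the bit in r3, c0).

Recompute each row's even parity and compare to rp:
  r0: data parity 1, sent rp 1 → ok
  r1: data parity 1, sent rp 1 → ok
  r2: data parity 1, sent rp 0 → mismatch
  r3: data parity 0, sent rp 0 → ok
  r4: data parity 0, sent rp 0 → ok
Recompute each column's even parity and compare to cp:
  c0: data parity 1, sent cp 1 → ok
  c1: data parity 1, sent cp 0 → mismatch
  c2: data parity 1, sent cp 1 → ok
Exactly one row (r2) and one column (c1) fail → the flipped bit is at their intersection.

row 2, column 1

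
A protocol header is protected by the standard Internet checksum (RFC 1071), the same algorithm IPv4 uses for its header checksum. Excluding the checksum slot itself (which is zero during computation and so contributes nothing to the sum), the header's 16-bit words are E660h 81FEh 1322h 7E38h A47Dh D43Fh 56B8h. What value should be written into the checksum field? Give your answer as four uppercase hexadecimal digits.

One's-complement addition (fold any carry out of bit 15 back into bit 0):
  0xE660 + 0x81FE = 0x1685E → wrap carry → 0x685F
  0x685F + 0x1322 = 0x07B81
  0x7B81 + 0x7E38 = 0x0F9B9
  0xF9B9 + 0xA47D = 0x19E36 → wrap carry → 0x9E37
  0x9E37 + 0xD43F = 0x17276 → wrap carry → 0x7277
  0x7277 + 0x56B8 = 0x0C92F
One's-complement sum = 0xC92F.
Checksum = ~0xC92F & 0xFFFF = 0x36D0.

36D0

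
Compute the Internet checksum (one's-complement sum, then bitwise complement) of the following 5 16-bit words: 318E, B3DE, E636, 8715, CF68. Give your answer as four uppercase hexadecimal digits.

DDDD

One's-complement addition (fold any carry out of bit 15 back into bit 0):
  0x318E + 0xB3DE = 0x0E56C
  0xE56C + 0xE636 = 0x1CBA2 → wrap carry → 0xCBA3
  0xCBA3 + 0x8715 = 0x152B8 → wrap carry → 0x52B9
  0x52B9 + 0xCF68 = 0x12221 → wrap carry → 0x2222
One's-complement sum = 0x2222.
Checksum = ~0x2222 & 0xFFFF = 0xDDDD.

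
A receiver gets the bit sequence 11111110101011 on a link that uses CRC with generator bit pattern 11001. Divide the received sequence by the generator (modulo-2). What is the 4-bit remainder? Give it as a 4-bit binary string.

1110

Modulo-2 division of 11111110101011 by 11001:
  pos 0: 11111 XOR 11001 = 00110
  pos 2: 11011 XOR 11001 = 00010
  pos 5: 10010 XOR 11001 = 01011
  pos 6: 10111 XOR 11001 = 01110
  pos 7: 11100 XOR 11001 = 00101
  pos 9: 10111 XOR 11001 = 01110
Remainder = 1110 (nonzero — an error is detected).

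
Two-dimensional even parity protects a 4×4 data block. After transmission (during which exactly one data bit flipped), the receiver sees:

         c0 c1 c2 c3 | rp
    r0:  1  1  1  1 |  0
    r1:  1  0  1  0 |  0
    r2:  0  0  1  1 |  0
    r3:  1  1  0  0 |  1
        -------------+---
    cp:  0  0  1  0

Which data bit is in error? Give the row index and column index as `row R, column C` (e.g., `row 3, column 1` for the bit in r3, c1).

row 3, column 0

Recompute each row's even parity and compare to rp:
  r0: data parity 0, sent rp 0 → ok
  r1: data parity 0, sent rp 0 → ok
  r2: data parity 0, sent rp 0 → ok
  r3: data parity 0, sent rp 1 → mismatch
Recompute each column's even parity and compare to cp:
  c0: data parity 1, sent cp 0 → mismatch
  c1: data parity 0, sent cp 0 → ok
  c2: data parity 1, sent cp 1 → ok
  c3: data parity 0, sent cp 0 → ok
Exactly one row (r3) and one column (c0) fail → the flipped bit is at their intersection.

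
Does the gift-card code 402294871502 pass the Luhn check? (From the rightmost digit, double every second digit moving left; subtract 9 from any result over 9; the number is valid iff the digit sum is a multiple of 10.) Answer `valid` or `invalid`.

valid

From the right, keep odd positions and double even positions (subtract 9 from any doubled value over 9):
  doubled (positions 2,4,...): 0 2 7 9 4 8 → sum 30
  kept (positions 1,3,...): 2 5 7 4 2 0 → sum 20
Total = 50.
50 mod 10 = 0, so the number is valid.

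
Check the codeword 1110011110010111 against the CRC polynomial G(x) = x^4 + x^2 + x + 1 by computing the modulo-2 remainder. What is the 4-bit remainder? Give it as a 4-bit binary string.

0111

Modulo-2 division of 1110011110010111 by 10111:
  pos 0: 11100 XOR 10111 = 01011
  pos 1: 10111 XOR 10111 = 00000
  pos 6: 11100 XOR 10111 = 01011
  pos 7: 10111 XOR 10111 = 00000
Remainder = 0111 (nonzero — an error is detected).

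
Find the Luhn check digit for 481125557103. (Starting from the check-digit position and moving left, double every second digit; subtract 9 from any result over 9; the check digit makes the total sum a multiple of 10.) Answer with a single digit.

2

Partial digits right→left: 3 0 1 7 5 5 5 2 1 1 8 4
Double every second digit counting from the check-digit position (so the 1st, 3rd, 5th, ... of the partial from the right).
  doubled (with −9 where >9): 6 2 1 1 2 7 → sum 19
  kept as-is: 0 7 5 2 1 4 → sum 19
Total = 19 + 19 = 38.
Check digit = (10 − (38 mod 10)) mod 10 = 2.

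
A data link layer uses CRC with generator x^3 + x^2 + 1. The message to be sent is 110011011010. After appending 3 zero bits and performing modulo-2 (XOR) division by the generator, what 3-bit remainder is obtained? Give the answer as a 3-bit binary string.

Append 3 zeros: 110011011010000. Divide by 1101 (XOR where the leading bit is 1):
  pos 0: 1100 XOR 1101 = 0001
  pos 3: 1110 XOR 1101 = 0011
  pos 5: 1111 XOR 1101 = 0010
  pos 7: 1001 XOR 1101 = 0100
  pos 8: 1000 XOR 1101 = 0101
  pos 9: 1010 XOR 1101 = 0111
  pos 10: 1110 XOR 1101 = 0011
Remainder (last 3 bits) = 110. This is the CRC / FCS.

110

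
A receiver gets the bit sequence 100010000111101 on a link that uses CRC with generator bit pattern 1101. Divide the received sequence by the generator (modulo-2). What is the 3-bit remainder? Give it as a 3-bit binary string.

000

Modulo-2 division of 100010000111101 by 1101:
  pos 0: 1000 XOR 1101 = 0101
  pos 1: 1011 XOR 1101 = 0110
  pos 2: 1100 XOR 1101 = 0001
  pos 5: 1000 XOR 1101 = 0101
  pos 6: 1011 XOR 1101 = 0110
  pos 7: 1101 XOR 1101 = 0000
  pos 11: 1101 XOR 1101 = 0000
Remainder = 000 (zero — the frame passes the CRC check).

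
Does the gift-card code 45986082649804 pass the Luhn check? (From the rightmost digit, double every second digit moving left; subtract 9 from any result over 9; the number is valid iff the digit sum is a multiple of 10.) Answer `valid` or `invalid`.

From the right, keep odd positions and double even positions (subtract 9 from any doubled value over 9):
  doubled (positions 2,4,...): 0 9 3 7 3 9 8 → sum 39
  kept (positions 1,3,...): 4 8 4 2 0 8 5 → sum 31
Total = 70.
70 mod 10 = 0, so the number is valid.

valid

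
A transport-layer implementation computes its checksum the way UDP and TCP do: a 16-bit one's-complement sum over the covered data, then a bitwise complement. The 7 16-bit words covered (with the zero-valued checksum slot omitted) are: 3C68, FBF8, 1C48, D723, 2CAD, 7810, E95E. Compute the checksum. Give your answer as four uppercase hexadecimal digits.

4616

One's-complement addition (fold any carry out of bit 15 back into bit 0):
  0x3C68 + 0xFBF8 = 0x13860 → wrap carry → 0x3861
  0x3861 + 0x1C48 = 0x054A9
  0x54A9 + 0xD723 = 0x12BCC → wrap carry → 0x2BCD
  0x2BCD + 0x2CAD = 0x0587A
  0x587A + 0x7810 = 0x0D08A
  0xD08A + 0xE95E = 0x1B9E8 → wrap carry → 0xB9E9
One's-complement sum = 0xB9E9.
Checksum = ~0xB9E9 & 0xFFFF = 0x4616.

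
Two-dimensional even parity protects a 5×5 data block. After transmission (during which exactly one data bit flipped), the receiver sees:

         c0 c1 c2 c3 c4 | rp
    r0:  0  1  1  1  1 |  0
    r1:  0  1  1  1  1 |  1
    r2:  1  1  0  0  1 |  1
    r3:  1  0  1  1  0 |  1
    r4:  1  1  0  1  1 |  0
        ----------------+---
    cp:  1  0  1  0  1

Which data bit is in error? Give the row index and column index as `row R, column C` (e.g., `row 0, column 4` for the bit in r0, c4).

Recompute each row's even parity and compare to rp:
  r0: data parity 0, sent rp 0 → ok
  r1: data parity 0, sent rp 1 → mismatch
  r2: data parity 1, sent rp 1 → ok
  r3: data parity 1, sent rp 1 → ok
  r4: data parity 0, sent rp 0 → ok
Recompute each column's even parity and compare to cp:
  c0: data parity 1, sent cp 1 → ok
  c1: data parity 0, sent cp 0 → ok
  c2: data parity 1, sent cp 1 → ok
  c3: data parity 0, sent cp 0 → ok
  c4: data parity 0, sent cp 1 → mismatch
Exactly one row (r1) and one column (c4) fail → the flipped bit is at their intersection.

row 1, column 4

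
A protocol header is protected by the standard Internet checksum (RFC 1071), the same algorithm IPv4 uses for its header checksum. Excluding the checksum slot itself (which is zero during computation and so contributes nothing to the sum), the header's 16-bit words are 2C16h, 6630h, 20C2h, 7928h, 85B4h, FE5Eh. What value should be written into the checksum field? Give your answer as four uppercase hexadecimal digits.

One's-complement addition (fold any carry out of bit 15 back into bit 0):
  0x2C16 + 0x6630 = 0x09246
  0x9246 + 0x20C2 = 0x0B308
  0xB308 + 0x7928 = 0x12C30 → wrap carry → 0x2C31
  0x2C31 + 0x85B4 = 0x0B1E5
  0xB1E5 + 0xFE5E = 0x1B043 → wrap carry → 0xB044
One's-complement sum = 0xB044.
Checksum = ~0xB044 & 0xFFFF = 0x4FBB.

4FBB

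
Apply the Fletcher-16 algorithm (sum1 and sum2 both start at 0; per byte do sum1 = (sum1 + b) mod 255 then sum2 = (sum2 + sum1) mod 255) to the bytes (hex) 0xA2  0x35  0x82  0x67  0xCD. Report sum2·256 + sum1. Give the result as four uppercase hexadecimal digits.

Running sums (mod 255):
  after byte 0 (0xA2): sum1=162, sum2=162
  after byte 1 (0x35): sum1=215, sum2=122
  after byte 2 (0x82): sum1=90, sum2=212
  after byte 3 (0x67): sum1=193, sum2=150
  after byte 4 (0xCD): sum1=143, sum2=38
Checksum = sum2·256 + sum1 = 38·256 + 143 = 9871 = 0x268F.

268F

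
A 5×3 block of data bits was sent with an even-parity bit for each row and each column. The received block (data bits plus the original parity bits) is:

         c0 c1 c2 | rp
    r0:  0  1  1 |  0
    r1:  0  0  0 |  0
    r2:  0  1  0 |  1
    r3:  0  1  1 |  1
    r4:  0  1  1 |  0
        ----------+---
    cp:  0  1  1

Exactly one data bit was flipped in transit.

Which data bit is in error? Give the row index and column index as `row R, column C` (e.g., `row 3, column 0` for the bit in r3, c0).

row 3, column 1

Recompute each row's even parity and compare to rp:
  r0: data parity 0, sent rp 0 → ok
  r1: data parity 0, sent rp 0 → ok
  r2: data parity 1, sent rp 1 → ok
  r3: data parity 0, sent rp 1 → mismatch
  r4: data parity 0, sent rp 0 → ok
Recompute each column's even parity and compare to cp:
  c0: data parity 0, sent cp 0 → ok
  c1: data parity 0, sent cp 1 → mismatch
  c2: data parity 1, sent cp 1 → ok
Exactly one row (r3) and one column (c1) fail → the flipped bit is at their intersection.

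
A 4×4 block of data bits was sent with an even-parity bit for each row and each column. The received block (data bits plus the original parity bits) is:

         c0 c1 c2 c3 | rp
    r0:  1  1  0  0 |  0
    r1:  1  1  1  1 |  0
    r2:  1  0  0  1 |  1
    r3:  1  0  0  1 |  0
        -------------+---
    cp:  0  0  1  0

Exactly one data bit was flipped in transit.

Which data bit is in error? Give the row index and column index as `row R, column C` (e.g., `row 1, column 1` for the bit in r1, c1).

row 2, column 3

Recompute each row's even parity and compare to rp:
  r0: data parity 0, sent rp 0 → ok
  r1: data parity 0, sent rp 0 → ok
  r2: data parity 0, sent rp 1 → mismatch
  r3: data parity 0, sent rp 0 → ok
Recompute each column's even parity and compare to cp:
  c0: data parity 0, sent cp 0 → ok
  c1: data parity 0, sent cp 0 → ok
  c2: data parity 1, sent cp 1 → ok
  c3: data parity 1, sent cp 0 → mismatch
Exactly one row (r2) and one column (c3) fail → the flipped bit is at their intersection.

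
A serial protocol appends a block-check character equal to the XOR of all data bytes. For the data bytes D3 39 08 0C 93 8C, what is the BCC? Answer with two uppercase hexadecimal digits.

F1

XOR the bytes together:
  start with 0xD3
  0xD3 ⊕ 0x39 = 0xEA
  0xEA ⊕ 0x08 = 0xE2
  0xE2 ⊕ 0x0C = 0xEE
  0xEE ⊕ 0x93 = 0x7D
  0x7D ⊕ 0x8C = 0xF1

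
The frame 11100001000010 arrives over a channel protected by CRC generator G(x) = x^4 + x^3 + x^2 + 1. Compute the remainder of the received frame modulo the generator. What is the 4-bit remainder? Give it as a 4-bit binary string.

1000

Modulo-2 division of 11100001000010 by 11101:
  pos 0: 11100 XOR 11101 = 00001
  pos 4: 10010 XOR 11101 = 01111
  pos 5: 11110 XOR 11101 = 00011
  pos 8: 11001 XOR 11101 = 00100
Remainder = 1000 (nonzero — an error is detected).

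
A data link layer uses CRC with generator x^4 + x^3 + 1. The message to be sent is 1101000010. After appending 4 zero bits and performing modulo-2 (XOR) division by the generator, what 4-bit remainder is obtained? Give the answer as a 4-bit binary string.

0100

Append 4 zeros: 11010000100000. Divide by 11001 (XOR where the leading bit is 1):
  pos 0: 11010 XOR 11001 = 00011
  pos 3: 11000 XOR 11001 = 00001
  pos 7: 11000 XOR 11001 = 00001
Remainder (last 4 bits) = 0100. This is the CRC / FCS.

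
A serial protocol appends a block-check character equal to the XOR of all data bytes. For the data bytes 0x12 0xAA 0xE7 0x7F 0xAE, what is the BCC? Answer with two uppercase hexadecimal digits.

XOR the bytes together:
  start with 0x12
  0x12 ⊕ 0xAA = 0xB8
  0xB8 ⊕ 0xE7 = 0x5F
  0x5F ⊕ 0x7F = 0x20
  0x20 ⊕ 0xAE = 0x8E

8E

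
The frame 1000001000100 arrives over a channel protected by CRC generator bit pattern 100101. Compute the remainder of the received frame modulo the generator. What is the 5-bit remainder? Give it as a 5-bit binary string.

Modulo-2 division of 1000001000100 by 100101:
  pos 0: 100000 XOR 100101 = 000101
  pos 3: 101100 XOR 100101 = 001001
  pos 5: 100101 XOR 100101 = 000000
Remainder = 00000 (zero — the frame passes the CRC check).

00000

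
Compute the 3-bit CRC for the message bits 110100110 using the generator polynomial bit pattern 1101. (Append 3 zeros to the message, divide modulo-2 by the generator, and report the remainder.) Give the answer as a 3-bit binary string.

Append 3 zeros: 110100110000. Divide by 1101 (XOR where the leading bit is 1):
  pos 0: 1101 XOR 1101 = 0000
  pos 6: 1100 XOR 1101 = 0001
Remainder (last 3 bits) = 100. This is the CRC / FCS.

100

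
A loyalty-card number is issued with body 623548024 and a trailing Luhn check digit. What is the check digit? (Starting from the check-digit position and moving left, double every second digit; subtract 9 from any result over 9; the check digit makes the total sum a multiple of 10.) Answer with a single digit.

Partial digits right→left: 4 2 0 8 4 5 3 2 6
Double every second digit counting from the check-digit position (so the 1st, 3rd, 5th, ... of the partial from the right).
  doubled (with −9 where >9): 8 0 8 6 3 → sum 25
  kept as-is: 2 8 5 2 → sum 17
Total = 25 + 17 = 42.
Check digit = (10 − (42 mod 10)) mod 10 = 8.

8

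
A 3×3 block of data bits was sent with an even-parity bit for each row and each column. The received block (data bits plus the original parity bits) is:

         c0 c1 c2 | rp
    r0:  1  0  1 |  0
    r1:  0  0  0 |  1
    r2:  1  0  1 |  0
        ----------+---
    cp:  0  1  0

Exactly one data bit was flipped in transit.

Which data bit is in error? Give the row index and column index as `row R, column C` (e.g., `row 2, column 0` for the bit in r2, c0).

row 1, column 1

Recompute each row's even parity and compare to rp:
  r0: data parity 0, sent rp 0 → ok
  r1: data parity 0, sent rp 1 → mismatch
  r2: data parity 0, sent rp 0 → ok
Recompute each column's even parity and compare to cp:
  c0: data parity 0, sent cp 0 → ok
  c1: data parity 0, sent cp 1 → mismatch
  c2: data parity 0, sent cp 0 → ok
Exactly one row (r1) and one column (c1) fail → the flipped bit is at their intersection.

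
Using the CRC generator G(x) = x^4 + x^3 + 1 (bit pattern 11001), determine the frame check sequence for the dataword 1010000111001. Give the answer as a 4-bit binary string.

1011

Append 4 zeros: 10100001110010000. Divide by 11001 (XOR where the leading bit is 1):
  pos 0: 10100 XOR 11001 = 01101
  pos 1: 11010 XOR 11001 = 00011
  pos 4: 11011 XOR 11001 = 00010
  pos 7: 10100 XOR 11001 = 01101
  pos 8: 11011 XOR 11001 = 00010
  pos 11: 10000 XOR 11001 = 01001
  pos 12: 10010 XOR 11001 = 01011
Remainder (last 4 bits) = 1011. This is the CRC / FCS.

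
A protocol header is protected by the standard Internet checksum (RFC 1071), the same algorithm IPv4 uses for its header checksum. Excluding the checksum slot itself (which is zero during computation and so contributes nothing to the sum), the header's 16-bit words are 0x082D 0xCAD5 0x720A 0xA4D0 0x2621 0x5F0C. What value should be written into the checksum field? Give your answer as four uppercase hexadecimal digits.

90F4

One's-complement addition (fold any carry out of bit 15 back into bit 0):
  0x082D + 0xCAD5 = 0x0D302
  0xD302 + 0x720A = 0x1450C → wrap carry → 0x450D
  0x450D + 0xA4D0 = 0x0E9DD
  0xE9DD + 0x2621 = 0x10FFE → wrap carry → 0x0FFF
  0x0FFF + 0x5F0C = 0x06F0B
One's-complement sum = 0x6F0B.
Checksum = ~0x6F0B & 0xFFFF = 0x90F4.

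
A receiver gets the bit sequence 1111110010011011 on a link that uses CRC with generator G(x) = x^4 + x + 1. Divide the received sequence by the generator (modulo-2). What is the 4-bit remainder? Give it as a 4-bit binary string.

Modulo-2 division of 1111110010011011 by 10011:
  pos 0: 11111 XOR 10011 = 01100
  pos 1: 11001 XOR 10011 = 01010
  pos 2: 10100 XOR 10011 = 00111
  pos 4: 11101 XOR 10011 = 01110
  pos 5: 11100 XOR 10011 = 01111
  pos 6: 11110 XOR 10011 = 01101
  pos 7: 11011 XOR 10011 = 01000
  pos 8: 10001 XOR 10011 = 00010
  pos 11: 10011 XOR 10011 = 00000
Remainder = 0000 (zero — the frame passes the CRC check).

0000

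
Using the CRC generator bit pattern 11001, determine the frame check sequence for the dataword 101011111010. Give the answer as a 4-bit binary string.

0111

Append 4 zeros: 1010111110100000. Divide by 11001 (XOR where the leading bit is 1):
  pos 0: 10101 XOR 11001 = 01100
  pos 1: 11001 XOR 11001 = 00000
  pos 6: 11101 XOR 11001 = 00100
  pos 8: 10000 XOR 11001 = 01001
  pos 9: 10010 XOR 11001 = 01011
  pos 10: 10110 XOR 11001 = 01111
  pos 11: 11110 XOR 11001 = 00111
Remainder (last 4 bits) = 0111. This is the CRC / FCS.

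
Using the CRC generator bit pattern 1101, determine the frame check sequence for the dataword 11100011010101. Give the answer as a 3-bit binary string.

001

Append 3 zeros: 11100011010101000. Divide by 1101 (XOR where the leading bit is 1):
  pos 0: 1110 XOR 1101 = 0011
  pos 2: 1100 XOR 1101 = 0001
  pos 5: 1110 XOR 1101 = 0011
  pos 7: 1110 XOR 1101 = 0011
  pos 9: 1110 XOR 1101 = 0011
  pos 11: 1110 XOR 1101 = 0011
  pos 13: 1100 XOR 1101 = 0001
Remainder (last 3 bits) = 001. This is the CRC / FCS.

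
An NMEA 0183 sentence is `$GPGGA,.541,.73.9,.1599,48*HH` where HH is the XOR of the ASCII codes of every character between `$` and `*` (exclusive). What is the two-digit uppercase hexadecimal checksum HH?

53

XOR the ASCII codes of the payload characters:
  'G' = 0x47 → acc = 0x47
  'P' = 0x50 → acc = 0x17
  'G' = 0x47 → acc = 0x50
  'G' = 0x47 → acc = 0x17
  'A' = 0x41 → acc = 0x56
  ',' = 0x2C → acc = 0x7A
  '.' = 0x2E → acc = 0x54
  '5' = 0x35 → acc = 0x61
  '4' = 0x34 → acc = 0x55
  '1' = 0x31 → acc = 0x64
  ',' = 0x2C → acc = 0x48
  '.' = 0x2E → acc = 0x66
  '7' = 0x37 → acc = 0x51
  '3' = 0x33 → acc = 0x62
  '.' = 0x2E → acc = 0x4C
  '9' = 0x39 → acc = 0x75
  ',' = 0x2C → acc = 0x59
  '.' = 0x2E → acc = 0x77
  '1' = 0x31 → acc = 0x46
  '5' = 0x35 → acc = 0x73
  '9' = 0x39 → acc = 0x4A
  '9' = 0x39 → acc = 0x73
  ',' = 0x2C → acc = 0x5F
  '4' = 0x34 → acc = 0x6B
  '8' = 0x38 → acc = 0x53
Checksum = 0x53.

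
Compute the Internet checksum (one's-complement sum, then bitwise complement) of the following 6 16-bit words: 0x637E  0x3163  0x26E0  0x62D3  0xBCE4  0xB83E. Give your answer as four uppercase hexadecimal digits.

One's-complement addition (fold any carry out of bit 15 back into bit 0):
  0x637E + 0x3163 = 0x094E1
  0x94E1 + 0x26E0 = 0x0BBC1
  0xBBC1 + 0x62D3 = 0x11E94 → wrap carry → 0x1E95
  0x1E95 + 0xBCE4 = 0x0DB79
  0xDB79 + 0xB83E = 0x193B7 → wrap carry → 0x93B8
One's-complement sum = 0x93B8.
Checksum = ~0x93B8 & 0xFFFF = 0x6C47.

6C47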